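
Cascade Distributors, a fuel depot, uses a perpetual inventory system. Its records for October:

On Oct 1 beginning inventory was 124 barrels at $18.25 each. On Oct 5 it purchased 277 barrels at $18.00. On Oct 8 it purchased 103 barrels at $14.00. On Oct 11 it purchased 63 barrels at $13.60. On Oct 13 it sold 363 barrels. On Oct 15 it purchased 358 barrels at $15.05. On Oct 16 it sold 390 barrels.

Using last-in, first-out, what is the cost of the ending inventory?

Ending inventory = $3,127.00

Oct 13, 363 sold [LIFO — newest first]: 63 @ $13.60 + 103 @ $14.00 + 197 @ $18.00 = $5,844.80
Oct 16, 390 sold [LIFO — newest first]: 358 @ $15.05 + 32 @ $18.00 = $5,963.90
Total COGS = $5,844.80 + $5,963.90 = $11,808.70
Ending inventory: 124 @ $18.25 + 48 @ $18.00 = $3,127.00
Check: goods available $14,935.70 = COGS $11,808.70 + ending $3,127.00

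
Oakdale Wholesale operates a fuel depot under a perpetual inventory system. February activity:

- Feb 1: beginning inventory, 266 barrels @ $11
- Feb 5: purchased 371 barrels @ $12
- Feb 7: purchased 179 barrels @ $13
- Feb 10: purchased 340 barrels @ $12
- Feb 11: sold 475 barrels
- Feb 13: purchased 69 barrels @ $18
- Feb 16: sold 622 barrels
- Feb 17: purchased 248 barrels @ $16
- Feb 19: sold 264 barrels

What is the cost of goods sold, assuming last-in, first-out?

COGS = $17,763

Feb 11, 475 sold [LIFO — newest first]: 340 @ $12 + 135 @ $13 = $5,835
Feb 16, 622 sold [LIFO — newest first]: 69 @ $18 + 44 @ $13 + 371 @ $12 + 138 @ $11 = $7,784
Feb 19, 264 sold [LIFO — newest first]: 248 @ $16 + 16 @ $11 = $4,144
Total COGS = $5,835 + $7,784 + $4,144 = $17,763
Ending inventory: 112 @ $11 = $1,232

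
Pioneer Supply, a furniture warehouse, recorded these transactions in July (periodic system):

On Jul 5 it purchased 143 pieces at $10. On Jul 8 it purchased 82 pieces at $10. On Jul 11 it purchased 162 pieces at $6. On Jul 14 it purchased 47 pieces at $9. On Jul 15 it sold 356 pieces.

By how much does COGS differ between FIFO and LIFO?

FIFO COGS: 143 @ $10 + 82 @ $10 + 131 @ $6 = $3,036
LIFO COGS: 47 @ $9 + 162 @ $6 + 82 @ $10 + 65 @ $10 = $2,865
Difference = |$3,036 − $2,865| = $171

$171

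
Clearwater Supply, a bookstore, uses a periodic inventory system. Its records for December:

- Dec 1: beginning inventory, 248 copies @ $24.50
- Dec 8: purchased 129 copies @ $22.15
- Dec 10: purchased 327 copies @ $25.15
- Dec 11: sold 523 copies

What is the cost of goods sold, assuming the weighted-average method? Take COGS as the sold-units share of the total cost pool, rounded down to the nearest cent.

COGS = $12,746.19

Dec 11, sell 523: 523/704 × $17,157.40 → $12,746.19
Ending inventory (cost pool remaining) = $4,411.21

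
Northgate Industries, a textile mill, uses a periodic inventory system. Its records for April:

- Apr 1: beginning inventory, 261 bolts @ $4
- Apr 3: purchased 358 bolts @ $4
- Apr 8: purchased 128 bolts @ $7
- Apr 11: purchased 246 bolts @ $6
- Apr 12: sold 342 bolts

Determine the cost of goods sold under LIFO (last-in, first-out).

Apr 12, 342 sold [LIFO — newest first]: 246 @ $6 + 96 @ $7 = $2,148
Ending inventory: 261 @ $4 + 358 @ $4 + 32 @ $7 = $2,700

COGS = $2,148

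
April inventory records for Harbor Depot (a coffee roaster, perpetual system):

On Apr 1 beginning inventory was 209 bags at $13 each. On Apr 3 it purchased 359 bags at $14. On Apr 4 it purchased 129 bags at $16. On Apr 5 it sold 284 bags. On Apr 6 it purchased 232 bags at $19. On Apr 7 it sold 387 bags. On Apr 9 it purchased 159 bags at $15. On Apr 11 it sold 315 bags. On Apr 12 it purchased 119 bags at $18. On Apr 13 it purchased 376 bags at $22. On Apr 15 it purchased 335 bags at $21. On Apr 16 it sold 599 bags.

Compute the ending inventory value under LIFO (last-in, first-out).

Ending inventory = $5,932

Apr 5, 284 sold [LIFO — newest first]: 129 @ $16 + 155 @ $14 = $4,234
Apr 7, 387 sold [LIFO — newest first]: 232 @ $19 + 155 @ $14 = $6,578
Apr 11, 315 sold [LIFO — newest first]: 159 @ $15 + 49 @ $14 + 107 @ $13 = $4,462
Apr 16, 599 sold [LIFO — newest first]: 335 @ $21 + 264 @ $22 = $12,843
Total COGS = $4,234 + $6,578 + $4,462 + $12,843 = $28,117
Ending inventory: 102 @ $13 + 119 @ $18 + 112 @ $22 = $5,932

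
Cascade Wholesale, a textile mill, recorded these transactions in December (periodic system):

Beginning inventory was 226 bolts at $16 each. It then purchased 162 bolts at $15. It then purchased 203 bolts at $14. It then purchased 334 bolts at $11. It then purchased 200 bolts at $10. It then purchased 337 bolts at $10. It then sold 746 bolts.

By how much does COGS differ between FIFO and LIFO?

FIFO COGS: 226 @ $16 + 162 @ $15 + 203 @ $14 + 155 @ $11 = $10,593
LIFO COGS: 337 @ $10 + 200 @ $10 + 209 @ $11 = $7,669
Difference = |$10,593 − $7,669| = $2,924

$2,924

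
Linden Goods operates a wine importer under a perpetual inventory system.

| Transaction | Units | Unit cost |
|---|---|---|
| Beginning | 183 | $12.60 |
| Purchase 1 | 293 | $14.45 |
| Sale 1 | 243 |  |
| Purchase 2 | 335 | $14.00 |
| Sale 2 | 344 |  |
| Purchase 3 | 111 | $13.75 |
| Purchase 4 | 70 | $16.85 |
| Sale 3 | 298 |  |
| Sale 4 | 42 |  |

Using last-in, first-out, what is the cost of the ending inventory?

Sale 1 (243) [LIFO — newest first]: 243 @ $14.45 = $3,511.35
Sale 2 (344) [LIFO — newest first]: 335 @ $14.00 + 9 @ $14.45 = $4,820.05
Sale 3 (298) [LIFO — newest first]: 70 @ $16.85 + 111 @ $13.75 + 41 @ $14.45 + 76 @ $12.60 = $4,255.80
Sale 4 (42) [LIFO — newest first]: 42 @ $12.60 = $529.20
Total COGS = $3,511.35 + $4,820.05 + $4,255.80 + $529.20 = $13,116.40
Ending inventory: 65 @ $12.60 = $819.00

Ending inventory = $819.00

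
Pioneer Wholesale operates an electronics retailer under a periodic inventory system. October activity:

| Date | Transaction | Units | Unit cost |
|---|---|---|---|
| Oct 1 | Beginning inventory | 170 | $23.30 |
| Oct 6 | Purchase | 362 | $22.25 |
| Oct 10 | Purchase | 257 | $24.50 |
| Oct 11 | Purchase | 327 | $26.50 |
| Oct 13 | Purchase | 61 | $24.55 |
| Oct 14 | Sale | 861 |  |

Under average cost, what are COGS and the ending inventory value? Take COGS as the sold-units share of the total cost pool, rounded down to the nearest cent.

COGS = $20,830.09; ending inventory = $7,644.96

Oct 14, sell 861: 861/1177 × $28,475.05 → $20,830.09
Ending inventory (cost pool remaining) = $7,644.96
Check: goods available $28,475.05 = COGS $20,830.09 + ending $7,644.96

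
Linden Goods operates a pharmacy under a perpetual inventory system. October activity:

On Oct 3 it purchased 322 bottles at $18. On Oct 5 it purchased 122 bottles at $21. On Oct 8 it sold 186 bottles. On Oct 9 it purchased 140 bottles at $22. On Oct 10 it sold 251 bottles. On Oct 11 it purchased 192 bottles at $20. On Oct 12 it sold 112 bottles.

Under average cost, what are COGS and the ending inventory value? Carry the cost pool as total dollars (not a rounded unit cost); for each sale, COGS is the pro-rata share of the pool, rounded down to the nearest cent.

COGS = $10,743.76; ending inventory = $4,534.24

After Oct 3: 322 on hand, pool $5,796.00 (≈ $18.0000 each)
After Oct 5: 444 on hand, pool $8,358.00 (≈ $18.8243 each)
Oct 8, sell 186: 186/444 × $8,358.00 → $3,501.32
After Oct 9: 398 on hand, pool $7,936.68 (≈ $19.9414 each)
Oct 10, sell 251: 251/398 × $7,936.68 → $5,005.29
After Oct 11: 339 on hand, pool $6,771.39 (≈ $19.9746 each)
Oct 12, sell 112: 112/339 × $6,771.39 → $2,237.15
Total COGS = $3,501.32 + $5,005.29 + $2,237.15 = $10,743.76
Ending inventory (cost pool remaining) = $4,534.24
Check: goods available $15,278.00 = COGS $10,743.76 + ending $4,534.24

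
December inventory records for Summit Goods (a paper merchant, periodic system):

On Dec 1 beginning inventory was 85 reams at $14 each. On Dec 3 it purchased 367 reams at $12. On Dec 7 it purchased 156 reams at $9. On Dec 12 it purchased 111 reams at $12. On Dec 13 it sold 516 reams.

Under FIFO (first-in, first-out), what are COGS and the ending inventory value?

Dec 13, 516 sold [FIFO — oldest first]: 85 @ $14 + 367 @ $12 + 64 @ $9 = $6,170
Ending inventory: 92 @ $9 + 111 @ $12 = $2,160
Check: goods available $8,330 = COGS $6,170 + ending $2,160

COGS = $6,170; ending inventory = $2,160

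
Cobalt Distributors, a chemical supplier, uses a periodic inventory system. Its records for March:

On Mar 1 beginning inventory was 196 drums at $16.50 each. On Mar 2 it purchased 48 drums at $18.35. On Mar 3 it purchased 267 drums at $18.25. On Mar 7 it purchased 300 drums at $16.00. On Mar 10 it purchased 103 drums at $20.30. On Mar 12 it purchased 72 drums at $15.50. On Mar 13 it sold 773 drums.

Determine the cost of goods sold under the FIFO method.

Mar 13, 773 sold [FIFO — oldest first]: 196 @ $16.50 + 48 @ $18.35 + 267 @ $18.25 + 262 @ $16.00 = $13,179.55
Ending inventory: 38 @ $16.00 + 103 @ $20.30 + 72 @ $15.50 = $3,814.90
Check: goods available $16,994.45 = COGS $13,179.55 + ending $3,814.90

COGS = $13,179.55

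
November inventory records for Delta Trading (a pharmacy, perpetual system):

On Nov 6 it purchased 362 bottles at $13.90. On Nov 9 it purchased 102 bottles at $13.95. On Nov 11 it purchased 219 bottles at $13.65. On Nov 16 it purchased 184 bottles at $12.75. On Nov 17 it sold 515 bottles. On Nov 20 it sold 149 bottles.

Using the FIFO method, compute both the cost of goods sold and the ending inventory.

COGS = $9,184.70; ending inventory = $2,605.35

Nov 17, 515 sold [FIFO — oldest first]: 362 @ $13.90 + 102 @ $13.95 + 51 @ $13.65 = $7,150.85
Nov 20, 149 sold [FIFO — oldest first]: 149 @ $13.65 = $2,033.85
Total COGS = $7,150.85 + $2,033.85 = $9,184.70
Ending inventory: 19 @ $13.65 + 184 @ $12.75 = $2,605.35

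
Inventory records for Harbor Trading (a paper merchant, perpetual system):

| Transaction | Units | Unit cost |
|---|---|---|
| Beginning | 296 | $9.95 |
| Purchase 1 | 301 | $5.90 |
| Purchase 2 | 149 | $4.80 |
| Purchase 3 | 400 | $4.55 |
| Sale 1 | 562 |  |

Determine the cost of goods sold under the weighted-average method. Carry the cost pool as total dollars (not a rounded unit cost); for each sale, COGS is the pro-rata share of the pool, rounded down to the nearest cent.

COGS = $3,558.49

After Beginning: 296 on hand, pool $2,945.20 (≈ $9.9500 each)
After Purchase 1: 597 on hand, pool $4,721.10 (≈ $7.9080 each)
After Purchase 2: 746 on hand, pool $5,436.30 (≈ $7.2873 each)
After Purchase 3: 1146 on hand, pool $7,256.30 (≈ $6.3318 each)
Sale 1, sell 562: 562/1146 × $7,256.30 → $3,558.49
Ending inventory (cost pool remaining) = $3,697.81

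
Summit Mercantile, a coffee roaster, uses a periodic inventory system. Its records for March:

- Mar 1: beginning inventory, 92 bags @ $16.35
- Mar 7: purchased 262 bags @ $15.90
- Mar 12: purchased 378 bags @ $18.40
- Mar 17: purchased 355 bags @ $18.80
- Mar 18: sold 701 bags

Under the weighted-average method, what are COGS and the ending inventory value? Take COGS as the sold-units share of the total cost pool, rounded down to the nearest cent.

Mar 18, sell 701: 701/1087 × $19,299.20 → $12,445.94
Ending inventory (cost pool remaining) = $6,853.26

COGS = $12,445.94; ending inventory = $6,853.26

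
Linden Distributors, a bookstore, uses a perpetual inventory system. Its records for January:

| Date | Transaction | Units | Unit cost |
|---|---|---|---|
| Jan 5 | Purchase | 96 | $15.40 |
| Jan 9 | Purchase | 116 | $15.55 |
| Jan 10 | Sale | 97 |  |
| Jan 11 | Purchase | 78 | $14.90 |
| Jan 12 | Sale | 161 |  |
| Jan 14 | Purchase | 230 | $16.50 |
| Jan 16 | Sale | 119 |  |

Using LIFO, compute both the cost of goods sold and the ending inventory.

Jan 10, 97 sold [LIFO — newest first]: 97 @ $15.55 = $1,508.35
Jan 12, 161 sold [LIFO — newest first]: 78 @ $14.90 + 19 @ $15.55 + 64 @ $15.40 = $2,443.25
Jan 16, 119 sold [LIFO — newest first]: 119 @ $16.50 = $1,963.50
Total COGS = $1,508.35 + $2,443.25 + $1,963.50 = $5,915.10
Ending inventory: 32 @ $15.40 + 111 @ $16.50 = $2,324.30

COGS = $5,915.10; ending inventory = $2,324.30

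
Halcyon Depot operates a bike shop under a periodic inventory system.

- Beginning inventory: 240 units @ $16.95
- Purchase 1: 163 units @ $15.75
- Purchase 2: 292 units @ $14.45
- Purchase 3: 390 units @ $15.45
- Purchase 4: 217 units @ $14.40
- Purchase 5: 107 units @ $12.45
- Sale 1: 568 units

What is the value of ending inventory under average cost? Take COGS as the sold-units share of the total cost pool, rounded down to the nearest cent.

Ending inventory = $12,735.63

Sale 1, sell 568: 568/1409 × $21,337.10 → $8,601.47
Ending inventory (cost pool remaining) = $12,735.63
Check: goods available $21,337.10 = COGS $8,601.47 + ending $12,735.63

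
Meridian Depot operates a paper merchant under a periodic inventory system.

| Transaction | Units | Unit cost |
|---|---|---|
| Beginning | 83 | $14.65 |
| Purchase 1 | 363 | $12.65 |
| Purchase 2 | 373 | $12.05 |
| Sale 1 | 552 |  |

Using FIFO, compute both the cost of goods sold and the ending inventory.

COGS = $7,085.20; ending inventory = $3,217.35

Sale 1 (552) [FIFO — oldest first]: 83 @ $14.65 + 363 @ $12.65 + 106 @ $12.05 = $7,085.20
Ending inventory: 267 @ $12.05 = $3,217.35
Check: goods available $10,302.55 = COGS $7,085.20 + ending $3,217.35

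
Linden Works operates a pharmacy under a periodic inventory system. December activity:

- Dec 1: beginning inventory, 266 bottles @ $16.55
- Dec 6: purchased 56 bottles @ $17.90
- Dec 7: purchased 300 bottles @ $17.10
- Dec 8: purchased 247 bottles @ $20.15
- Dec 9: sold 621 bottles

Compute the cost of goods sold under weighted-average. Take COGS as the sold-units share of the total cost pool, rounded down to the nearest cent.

COGS = $11,084.92

Dec 9, sell 621: 621/869 × $15,511.75 → $11,084.92
Ending inventory (cost pool remaining) = $4,426.83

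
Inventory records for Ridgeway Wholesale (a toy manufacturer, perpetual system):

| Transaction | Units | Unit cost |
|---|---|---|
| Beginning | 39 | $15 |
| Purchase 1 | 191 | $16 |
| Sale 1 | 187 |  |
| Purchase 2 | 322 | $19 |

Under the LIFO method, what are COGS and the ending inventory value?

Sale 1 (187) [LIFO — newest first]: 187 @ $16 = $2,992
Ending inventory: 39 @ $15 + 4 @ $16 + 322 @ $19 = $6,767
Check: goods available $9,759 = COGS $2,992 + ending $6,767

COGS = $2,992; ending inventory = $6,767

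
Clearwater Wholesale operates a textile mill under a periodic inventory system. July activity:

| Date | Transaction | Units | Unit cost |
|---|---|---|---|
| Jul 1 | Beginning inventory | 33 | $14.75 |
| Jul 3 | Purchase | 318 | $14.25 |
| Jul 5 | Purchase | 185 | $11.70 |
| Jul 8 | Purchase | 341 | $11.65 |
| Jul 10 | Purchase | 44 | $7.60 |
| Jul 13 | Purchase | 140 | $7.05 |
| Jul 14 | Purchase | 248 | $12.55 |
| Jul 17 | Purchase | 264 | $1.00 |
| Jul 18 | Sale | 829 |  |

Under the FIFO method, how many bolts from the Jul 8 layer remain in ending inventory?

Jul 18, 829 sold [FIFO — oldest first]: 33 @ $14.75 + 318 @ $14.25 + 185 @ $11.70 + 293 @ $11.65 = $10,596.20
Ending inventory: 48 @ $11.65 + 44 @ $7.60 + 140 @ $7.05 + 248 @ $12.55 + 264 @ $1.00 = $5,257.00
Check: goods available $15,853.20 = COGS $10,596.20 + ending $5,257.00

48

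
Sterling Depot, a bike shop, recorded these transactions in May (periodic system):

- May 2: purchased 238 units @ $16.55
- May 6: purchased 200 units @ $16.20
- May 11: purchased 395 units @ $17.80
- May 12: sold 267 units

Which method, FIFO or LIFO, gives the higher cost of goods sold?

LIFO

FIFO COGS: 238 @ $16.55 + 29 @ $16.20 = $4,408.70
LIFO COGS: 267 @ $17.80 = $4,752.60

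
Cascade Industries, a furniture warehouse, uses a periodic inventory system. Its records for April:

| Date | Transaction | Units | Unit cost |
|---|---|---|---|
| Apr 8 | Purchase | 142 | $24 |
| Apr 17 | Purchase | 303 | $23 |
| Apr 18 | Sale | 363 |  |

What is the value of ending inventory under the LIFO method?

Apr 18, 363 sold [LIFO — newest first]: 303 @ $23 + 60 @ $24 = $8,409
Ending inventory: 82 @ $24 = $1,968

Ending inventory = $1,968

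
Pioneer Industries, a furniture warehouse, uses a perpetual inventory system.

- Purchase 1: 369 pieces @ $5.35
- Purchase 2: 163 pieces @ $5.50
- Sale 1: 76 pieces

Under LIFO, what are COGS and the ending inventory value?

Sale 1 (76) [LIFO — newest first]: 76 @ $5.50 = $418.00
Ending inventory: 369 @ $5.35 + 87 @ $5.50 = $2,452.65

COGS = $418.00; ending inventory = $2,452.65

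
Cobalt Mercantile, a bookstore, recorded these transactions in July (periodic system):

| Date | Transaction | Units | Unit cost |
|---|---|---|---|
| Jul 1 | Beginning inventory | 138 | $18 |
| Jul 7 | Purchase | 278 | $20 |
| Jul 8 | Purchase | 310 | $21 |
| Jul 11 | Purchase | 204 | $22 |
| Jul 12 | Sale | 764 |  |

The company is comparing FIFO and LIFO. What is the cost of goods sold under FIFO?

FIFO COGS: 138 @ $18 + 278 @ $20 + 310 @ $21 + 38 @ $22 = $15,390
LIFO COGS: 204 @ $22 + 310 @ $21 + 250 @ $20 = $15,998

COGS = $15,390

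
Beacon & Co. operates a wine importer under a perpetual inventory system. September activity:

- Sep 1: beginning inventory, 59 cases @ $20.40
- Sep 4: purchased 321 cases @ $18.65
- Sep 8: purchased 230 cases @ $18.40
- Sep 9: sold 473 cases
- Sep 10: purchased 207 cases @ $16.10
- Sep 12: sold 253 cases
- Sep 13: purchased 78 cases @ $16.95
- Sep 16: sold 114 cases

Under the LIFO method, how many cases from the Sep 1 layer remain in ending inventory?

55

Sep 9, 473 sold [LIFO — newest first]: 230 @ $18.40 + 243 @ $18.65 = $8,763.95
Sep 12, 253 sold [LIFO — newest first]: 207 @ $16.10 + 46 @ $18.65 = $4,190.60
Sep 16, 114 sold [LIFO — newest first]: 78 @ $16.95 + 32 @ $18.65 + 4 @ $20.40 = $2,000.50
Total COGS = $8,763.95 + $4,190.60 + $2,000.50 = $14,955.05
Ending inventory: 55 @ $20.40 = $1,122.00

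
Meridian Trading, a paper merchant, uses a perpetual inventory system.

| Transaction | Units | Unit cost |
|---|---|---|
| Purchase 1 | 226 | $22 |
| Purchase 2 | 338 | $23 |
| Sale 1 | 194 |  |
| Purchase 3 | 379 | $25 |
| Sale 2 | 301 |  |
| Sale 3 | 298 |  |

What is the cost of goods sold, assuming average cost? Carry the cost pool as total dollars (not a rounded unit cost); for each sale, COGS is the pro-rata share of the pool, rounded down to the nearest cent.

COGS = $18,648.88

After Purchase 1: 226 on hand, pool $4,972.00 (≈ $22.0000 each)
After Purchase 2: 564 on hand, pool $12,746.00 (≈ $22.5993 each)
Sale 1, sell 194: 194/564 × $12,746.00 → $4,384.26
After Purchase 3: 749 on hand, pool $17,836.74 (≈ $23.8141 each)
Sale 2, sell 301: 301/749 × $17,836.74 → $7,168.03
Sale 3, sell 298: 298/448 × $10,668.71 → $7,096.59
Total COGS = $4,384.26 + $7,168.03 + $7,096.59 = $18,648.88
Ending inventory (cost pool remaining) = $3,572.12
Check: goods available $22,221.00 = COGS $18,648.88 + ending $3,572.12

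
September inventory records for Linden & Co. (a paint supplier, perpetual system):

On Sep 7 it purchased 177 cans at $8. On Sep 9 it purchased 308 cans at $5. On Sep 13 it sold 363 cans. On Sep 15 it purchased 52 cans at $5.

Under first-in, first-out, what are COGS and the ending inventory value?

Sep 13, 363 sold [FIFO — oldest first]: 177 @ $8 + 186 @ $5 = $2,346
Ending inventory: 122 @ $5 + 52 @ $5 = $870

COGS = $2,346; ending inventory = $870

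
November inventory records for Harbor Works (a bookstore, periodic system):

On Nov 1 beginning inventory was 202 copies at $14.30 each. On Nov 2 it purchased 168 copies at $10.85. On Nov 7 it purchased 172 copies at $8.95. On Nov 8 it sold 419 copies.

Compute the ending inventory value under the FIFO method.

Nov 8, 419 sold [FIFO — oldest first]: 202 @ $14.30 + 168 @ $10.85 + 49 @ $8.95 = $5,149.95
Ending inventory: 123 @ $8.95 = $1,100.85
Check: goods available $6,250.80 = COGS $5,149.95 + ending $1,100.85

Ending inventory = $1,100.85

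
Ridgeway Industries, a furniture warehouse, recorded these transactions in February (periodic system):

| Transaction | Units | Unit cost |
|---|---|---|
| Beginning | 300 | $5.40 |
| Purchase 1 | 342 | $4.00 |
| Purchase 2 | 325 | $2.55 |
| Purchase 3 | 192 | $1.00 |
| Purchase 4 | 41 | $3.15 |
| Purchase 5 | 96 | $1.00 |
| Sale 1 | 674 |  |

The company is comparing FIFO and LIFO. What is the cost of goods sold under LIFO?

FIFO COGS: 300 @ $5.40 + 342 @ $4.00 + 32 @ $2.55 = $3,069.60
LIFO COGS: 96 @ $1.00 + 41 @ $3.15 + 192 @ $1.00 + 325 @ $2.55 + 20 @ $4.00 = $1,325.90

COGS = $1,325.90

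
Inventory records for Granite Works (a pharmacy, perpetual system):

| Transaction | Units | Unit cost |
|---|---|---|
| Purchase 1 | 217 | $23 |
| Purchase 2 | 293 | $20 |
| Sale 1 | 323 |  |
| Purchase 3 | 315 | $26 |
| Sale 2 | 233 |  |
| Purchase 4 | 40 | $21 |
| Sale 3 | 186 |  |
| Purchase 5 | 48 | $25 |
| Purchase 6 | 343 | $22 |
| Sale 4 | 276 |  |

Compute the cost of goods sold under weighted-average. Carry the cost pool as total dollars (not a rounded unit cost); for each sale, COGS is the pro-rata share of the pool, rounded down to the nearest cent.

COGS = $23,220.61

After Purchase 1: 217 on hand, pool $4,991.00 (≈ $23.0000 each)
After Purchase 2: 510 on hand, pool $10,851.00 (≈ $21.2765 each)
Sale 1, sell 323: 323/510 × $10,851.00 → $6,872.30
After Purchase 3: 502 on hand, pool $12,168.70 (≈ $24.2404 each)
Sale 2, sell 233: 233/502 × $12,168.70 → $5,648.02
After Purchase 4: 309 on hand, pool $7,360.68 (≈ $23.8210 each)
Sale 3, sell 186: 186/309 × $7,360.68 → $4,430.70
After Purchase 5: 171 on hand, pool $4,129.98 (≈ $24.1519 each)
After Purchase 6: 514 on hand, pool $11,675.98 (≈ $22.7159 each)
Sale 4, sell 276: 276/514 × $11,675.98 → $6,269.59
Total COGS = $6,872.30 + $5,648.02 + $4,430.70 + $6,269.59 = $23,220.61
Ending inventory (cost pool remaining) = $5,406.39
Check: goods available $28,627.00 = COGS $23,220.61 + ending $5,406.39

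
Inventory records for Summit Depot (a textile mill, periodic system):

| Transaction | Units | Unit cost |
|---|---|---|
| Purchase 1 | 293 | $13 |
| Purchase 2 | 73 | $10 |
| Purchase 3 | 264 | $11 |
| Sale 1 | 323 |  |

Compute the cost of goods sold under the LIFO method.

Sale 1 (323) [LIFO — newest first]: 264 @ $11 + 59 @ $10 = $3,494
Ending inventory: 293 @ $13 + 14 @ $10 = $3,949
Check: goods available $7,443 = COGS $3,494 + ending $3,949

COGS = $3,494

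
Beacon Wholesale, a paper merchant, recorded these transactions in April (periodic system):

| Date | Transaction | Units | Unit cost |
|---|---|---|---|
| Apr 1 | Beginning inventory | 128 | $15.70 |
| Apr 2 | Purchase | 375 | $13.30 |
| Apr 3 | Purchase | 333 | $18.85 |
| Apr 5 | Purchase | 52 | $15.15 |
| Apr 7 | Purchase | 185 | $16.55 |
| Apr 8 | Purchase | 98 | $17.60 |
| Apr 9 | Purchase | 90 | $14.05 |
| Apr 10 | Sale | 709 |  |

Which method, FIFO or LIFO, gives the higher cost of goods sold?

FIFO COGS: 128 @ $15.70 + 375 @ $13.30 + 206 @ $18.85 = $10,880.20
LIFO COGS: 90 @ $14.05 + 98 @ $17.60 + 185 @ $16.55 + 52 @ $15.15 + 284 @ $18.85 = $12,192.25

LIFO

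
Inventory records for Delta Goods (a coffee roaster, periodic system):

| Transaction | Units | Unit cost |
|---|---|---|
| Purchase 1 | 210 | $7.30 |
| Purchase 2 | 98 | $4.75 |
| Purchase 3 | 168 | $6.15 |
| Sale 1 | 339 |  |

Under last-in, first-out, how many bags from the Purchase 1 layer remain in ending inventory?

137

Sale 1 (339) [LIFO — newest first]: 168 @ $6.15 + 98 @ $4.75 + 73 @ $7.30 = $2,031.60
Ending inventory: 137 @ $7.30 = $1,000.10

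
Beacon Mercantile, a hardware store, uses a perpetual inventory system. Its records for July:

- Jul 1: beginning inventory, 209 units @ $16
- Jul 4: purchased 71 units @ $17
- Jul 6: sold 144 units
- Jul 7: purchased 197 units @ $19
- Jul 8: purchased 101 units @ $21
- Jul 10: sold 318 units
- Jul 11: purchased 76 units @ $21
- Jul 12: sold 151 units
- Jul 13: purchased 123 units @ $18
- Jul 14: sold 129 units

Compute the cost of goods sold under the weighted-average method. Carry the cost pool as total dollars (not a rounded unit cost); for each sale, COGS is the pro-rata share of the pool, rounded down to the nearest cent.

COGS = $13,581.41

After Jul 1: 209 on hand, pool $3,344.00 (≈ $16.0000 each)
After Jul 4: 280 on hand, pool $4,551.00 (≈ $16.2536 each)
Jul 6, sell 144: 144/280 × $4,551.00 → $2,340.51
After Jul 7: 333 on hand, pool $5,953.49 (≈ $17.8783 each)
After Jul 8: 434 on hand, pool $8,074.49 (≈ $18.6048 each)
Jul 10, sell 318: 318/434 × $8,074.49 → $5,916.33
After Jul 11: 192 on hand, pool $3,754.16 (≈ $19.5529 each)
Jul 12, sell 151: 151/192 × $3,754.16 → $2,952.49
After Jul 13: 164 on hand, pool $3,015.67 (≈ $18.3882 each)
Jul 14, sell 129: 129/164 × $3,015.67 → $2,372.08
Total COGS = $2,340.51 + $5,916.33 + $2,952.49 + $2,372.08 = $13,581.41
Ending inventory (cost pool remaining) = $643.59
Check: goods available $14,225.00 = COGS $13,581.41 + ending $643.59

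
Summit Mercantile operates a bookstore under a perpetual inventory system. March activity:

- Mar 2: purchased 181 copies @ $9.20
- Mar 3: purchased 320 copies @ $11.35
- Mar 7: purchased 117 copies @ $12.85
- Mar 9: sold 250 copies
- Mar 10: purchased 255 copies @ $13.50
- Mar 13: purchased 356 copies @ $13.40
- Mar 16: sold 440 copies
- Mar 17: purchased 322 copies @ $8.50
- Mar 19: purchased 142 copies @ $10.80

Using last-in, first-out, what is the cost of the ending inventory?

Mar 9, 250 sold [LIFO — newest first]: 117 @ $12.85 + 133 @ $11.35 = $3,013.00
Mar 16, 440 sold [LIFO — newest first]: 356 @ $13.40 + 84 @ $13.50 = $5,904.40
Total COGS = $3,013.00 + $5,904.40 = $8,917.40
Ending inventory: 181 @ $9.20 + 187 @ $11.35 + 171 @ $13.50 + 322 @ $8.50 + 142 @ $10.80 = $10,366.75

Ending inventory = $10,366.75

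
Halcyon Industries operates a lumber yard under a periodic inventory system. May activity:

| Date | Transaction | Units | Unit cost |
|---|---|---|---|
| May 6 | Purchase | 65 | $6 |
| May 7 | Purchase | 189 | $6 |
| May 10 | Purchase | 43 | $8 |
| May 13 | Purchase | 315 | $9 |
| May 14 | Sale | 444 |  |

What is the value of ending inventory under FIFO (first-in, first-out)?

May 14, 444 sold [FIFO — oldest first]: 65 @ $6 + 189 @ $6 + 43 @ $8 + 147 @ $9 = $3,191
Ending inventory: 168 @ $9 = $1,512

Ending inventory = $1,512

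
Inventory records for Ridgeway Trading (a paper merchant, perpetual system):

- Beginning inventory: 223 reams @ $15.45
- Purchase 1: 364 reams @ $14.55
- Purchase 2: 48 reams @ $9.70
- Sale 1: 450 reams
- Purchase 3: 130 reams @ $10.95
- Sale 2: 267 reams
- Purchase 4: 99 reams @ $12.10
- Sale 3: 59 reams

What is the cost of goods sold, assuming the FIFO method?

Sale 1 (450) [FIFO — oldest first]: 223 @ $15.45 + 227 @ $14.55 = $6,748.20
Sale 2 (267) [FIFO — oldest first]: 137 @ $14.55 + 48 @ $9.70 + 82 @ $10.95 = $3,356.85
Sale 3 (59) [FIFO — oldest first]: 48 @ $10.95 + 11 @ $12.10 = $658.70
Total COGS = $6,748.20 + $3,356.85 + $658.70 = $10,763.75
Ending inventory: 88 @ $12.10 = $1,064.80
Check: goods available $11,828.55 = COGS $10,763.75 + ending $1,064.80

COGS = $10,763.75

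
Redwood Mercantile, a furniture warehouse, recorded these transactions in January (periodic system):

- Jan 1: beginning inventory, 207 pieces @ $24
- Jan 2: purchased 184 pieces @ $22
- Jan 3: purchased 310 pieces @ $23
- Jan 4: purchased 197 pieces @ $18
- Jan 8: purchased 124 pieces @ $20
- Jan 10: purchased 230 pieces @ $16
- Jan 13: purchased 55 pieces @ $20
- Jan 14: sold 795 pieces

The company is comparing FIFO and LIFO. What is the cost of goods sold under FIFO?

FIFO COGS: 207 @ $24 + 184 @ $22 + 310 @ $23 + 94 @ $18 = $17,838
LIFO COGS: 55 @ $20 + 230 @ $16 + 124 @ $20 + 197 @ $18 + 189 @ $23 = $15,153

COGS = $17,838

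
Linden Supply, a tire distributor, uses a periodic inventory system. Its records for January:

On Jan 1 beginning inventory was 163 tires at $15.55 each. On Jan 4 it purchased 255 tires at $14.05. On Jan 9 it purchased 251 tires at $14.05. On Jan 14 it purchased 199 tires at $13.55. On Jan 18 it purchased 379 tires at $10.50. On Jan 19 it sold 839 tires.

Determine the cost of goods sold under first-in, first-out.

Jan 19, 839 sold [FIFO — oldest first]: 163 @ $15.55 + 255 @ $14.05 + 251 @ $14.05 + 170 @ $13.55 = $11,947.45
Ending inventory: 29 @ $13.55 + 379 @ $10.50 = $4,372.45
Check: goods available $16,319.90 = COGS $11,947.45 + ending $4,372.45

COGS = $11,947.45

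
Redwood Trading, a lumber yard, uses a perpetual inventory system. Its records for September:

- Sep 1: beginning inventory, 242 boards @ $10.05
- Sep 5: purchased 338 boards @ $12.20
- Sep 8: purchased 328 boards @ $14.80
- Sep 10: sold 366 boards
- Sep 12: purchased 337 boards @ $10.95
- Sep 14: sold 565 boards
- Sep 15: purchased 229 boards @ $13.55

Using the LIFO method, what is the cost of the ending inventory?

Ending inventory = $6,413.45

Sep 10, 366 sold [LIFO — newest first]: 328 @ $14.80 + 38 @ $12.20 = $5,318.00
Sep 14, 565 sold [LIFO — newest first]: 337 @ $10.95 + 228 @ $12.20 = $6,471.75
Total COGS = $5,318.00 + $6,471.75 = $11,789.75
Ending inventory: 242 @ $10.05 + 72 @ $12.20 + 229 @ $13.55 = $6,413.45
Check: goods available $18,203.20 = COGS $11,789.75 + ending $6,413.45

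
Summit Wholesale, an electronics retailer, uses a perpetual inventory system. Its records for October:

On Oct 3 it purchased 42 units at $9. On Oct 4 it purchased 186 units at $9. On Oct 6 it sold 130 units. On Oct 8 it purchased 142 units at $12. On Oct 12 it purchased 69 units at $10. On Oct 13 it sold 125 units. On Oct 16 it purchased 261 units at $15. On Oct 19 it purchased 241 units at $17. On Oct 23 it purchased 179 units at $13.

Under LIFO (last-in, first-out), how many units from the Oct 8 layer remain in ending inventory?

86

Oct 6, 130 sold [LIFO — newest first]: 130 @ $9 = $1,170
Oct 13, 125 sold [LIFO — newest first]: 69 @ $10 + 56 @ $12 = $1,362
Total COGS = $1,170 + $1,362 = $2,532
Ending inventory: 42 @ $9 + 56 @ $9 + 86 @ $12 + 261 @ $15 + 241 @ $17 + 179 @ $13 = $12,253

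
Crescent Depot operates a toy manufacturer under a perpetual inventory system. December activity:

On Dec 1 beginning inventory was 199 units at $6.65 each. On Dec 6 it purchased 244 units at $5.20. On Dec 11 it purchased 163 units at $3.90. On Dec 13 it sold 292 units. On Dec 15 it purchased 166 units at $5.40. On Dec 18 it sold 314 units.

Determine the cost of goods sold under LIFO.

Dec 13, 292 sold [LIFO — newest first]: 163 @ $3.90 + 129 @ $5.20 = $1,306.50
Dec 18, 314 sold [LIFO — newest first]: 166 @ $5.40 + 115 @ $5.20 + 33 @ $6.65 = $1,713.85
Total COGS = $1,306.50 + $1,713.85 = $3,020.35
Ending inventory: 166 @ $6.65 = $1,103.90
Check: goods available $4,124.25 = COGS $3,020.35 + ending $1,103.90

COGS = $3,020.35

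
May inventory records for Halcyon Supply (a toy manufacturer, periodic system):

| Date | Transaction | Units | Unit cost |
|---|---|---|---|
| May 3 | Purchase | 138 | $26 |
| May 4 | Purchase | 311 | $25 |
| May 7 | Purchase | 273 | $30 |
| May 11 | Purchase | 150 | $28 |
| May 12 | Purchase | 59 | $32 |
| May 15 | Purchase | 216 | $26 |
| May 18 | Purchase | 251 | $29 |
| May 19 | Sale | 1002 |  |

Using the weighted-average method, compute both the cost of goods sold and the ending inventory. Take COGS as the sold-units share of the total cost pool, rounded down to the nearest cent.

May 19, sell 1002: 1002/1398 × $38,536.00 → $27,620.22
Ending inventory (cost pool remaining) = $10,915.78

COGS = $27,620.22; ending inventory = $10,915.78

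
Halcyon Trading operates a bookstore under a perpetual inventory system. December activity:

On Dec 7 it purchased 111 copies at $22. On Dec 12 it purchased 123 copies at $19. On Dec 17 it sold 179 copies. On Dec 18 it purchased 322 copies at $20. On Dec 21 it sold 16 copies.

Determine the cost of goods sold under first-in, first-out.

Dec 17, 179 sold [FIFO — oldest first]: 111 @ $22 + 68 @ $19 = $3,734
Dec 21, 16 sold [FIFO — oldest first]: 16 @ $19 = $304
Total COGS = $3,734 + $304 = $4,038
Ending inventory: 39 @ $19 + 322 @ $20 = $7,181

COGS = $4,038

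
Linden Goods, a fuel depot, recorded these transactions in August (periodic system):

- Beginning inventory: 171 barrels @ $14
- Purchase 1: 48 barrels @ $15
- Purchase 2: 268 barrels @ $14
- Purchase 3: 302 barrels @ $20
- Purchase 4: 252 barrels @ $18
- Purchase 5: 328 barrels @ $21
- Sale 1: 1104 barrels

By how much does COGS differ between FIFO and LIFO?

$1,807

FIFO COGS: 171 @ $14 + 48 @ $15 + 268 @ $14 + 302 @ $20 + 252 @ $18 + 63 @ $21 = $18,765
LIFO COGS: 328 @ $21 + 252 @ $18 + 302 @ $20 + 222 @ $14 = $20,572
Difference = |$18,765 − $20,572| = $1,807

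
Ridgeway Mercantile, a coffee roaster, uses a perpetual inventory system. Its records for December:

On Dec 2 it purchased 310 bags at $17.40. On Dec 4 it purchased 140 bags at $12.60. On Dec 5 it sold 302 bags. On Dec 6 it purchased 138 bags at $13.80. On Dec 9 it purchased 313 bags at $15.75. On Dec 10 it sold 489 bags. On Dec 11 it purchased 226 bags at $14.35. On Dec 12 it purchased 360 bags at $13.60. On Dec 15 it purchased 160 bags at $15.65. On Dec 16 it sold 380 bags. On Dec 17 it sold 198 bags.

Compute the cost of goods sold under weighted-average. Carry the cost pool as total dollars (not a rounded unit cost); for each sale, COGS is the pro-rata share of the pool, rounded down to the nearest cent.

COGS = $20,630.73

After Dec 2: 310 on hand, pool $5,394.00 (≈ $17.4000 each)
After Dec 4: 450 on hand, pool $7,158.00 (≈ $15.9067 each)
Dec 5, sell 302: 302/450 × $7,158.00 → $4,803.81
After Dec 6: 286 on hand, pool $4,258.59 (≈ $14.8902 each)
After Dec 9: 599 on hand, pool $9,188.34 (≈ $15.3395 each)
Dec 10, sell 489: 489/599 × $9,188.34 → $7,500.99
After Dec 11: 336 on hand, pool $4,930.45 (≈ $14.6740 each)
After Dec 12: 696 on hand, pool $9,826.45 (≈ $14.1185 each)
After Dec 15: 856 on hand, pool $12,330.45 (≈ $14.4047 each)
Dec 16, sell 380: 380/856 × $12,330.45 → $5,473.79
Dec 17, sell 198: 198/476 × $6,856.66 → $2,852.14
Total COGS = $4,803.81 + $7,500.99 + $5,473.79 + $2,852.14 = $20,630.73
Ending inventory (cost pool remaining) = $4,004.52
Check: goods available $24,635.25 = COGS $20,630.73 + ending $4,004.52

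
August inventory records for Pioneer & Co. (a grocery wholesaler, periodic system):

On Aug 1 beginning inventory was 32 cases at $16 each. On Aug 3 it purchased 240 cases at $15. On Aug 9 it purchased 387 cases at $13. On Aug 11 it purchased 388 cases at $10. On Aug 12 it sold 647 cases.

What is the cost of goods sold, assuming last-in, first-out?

Aug 12, 647 sold [LIFO — newest first]: 388 @ $10 + 259 @ $13 = $7,247
Ending inventory: 32 @ $16 + 240 @ $15 + 128 @ $13 = $5,776
Check: goods available $13,023 = COGS $7,247 + ending $5,776

COGS = $7,247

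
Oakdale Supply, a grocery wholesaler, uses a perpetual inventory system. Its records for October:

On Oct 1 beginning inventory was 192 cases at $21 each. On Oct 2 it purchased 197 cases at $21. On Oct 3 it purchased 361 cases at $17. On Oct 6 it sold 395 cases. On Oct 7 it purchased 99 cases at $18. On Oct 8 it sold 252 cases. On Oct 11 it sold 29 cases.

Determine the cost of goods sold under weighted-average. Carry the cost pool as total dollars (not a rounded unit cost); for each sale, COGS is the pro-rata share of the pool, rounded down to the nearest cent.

After Oct 1: 192 on hand, pool $4,032.00 (≈ $21.0000 each)
After Oct 2: 389 on hand, pool $8,169.00 (≈ $21.0000 each)
After Oct 3: 750 on hand, pool $14,306.00 (≈ $19.0747 each)
Oct 6, sell 395: 395/750 × $14,306.00 → $7,534.49
After Oct 7: 454 on hand, pool $8,553.51 (≈ $18.8403 each)
Oct 8, sell 252: 252/454 × $8,553.51 → $4,747.76
Oct 11, sell 29: 29/202 × $3,805.75 → $546.37
Total COGS = $7,534.49 + $4,747.76 + $546.37 = $12,828.62
Ending inventory (cost pool remaining) = $3,259.38

COGS = $12,828.62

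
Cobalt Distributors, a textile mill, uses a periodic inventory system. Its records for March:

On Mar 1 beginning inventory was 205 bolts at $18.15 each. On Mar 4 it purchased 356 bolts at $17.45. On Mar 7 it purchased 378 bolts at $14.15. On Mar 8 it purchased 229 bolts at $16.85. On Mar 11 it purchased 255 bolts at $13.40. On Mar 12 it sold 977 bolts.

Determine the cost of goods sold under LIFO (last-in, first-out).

COGS = $14,631.10

Mar 12, 977 sold [LIFO — newest first]: 255 @ $13.40 + 229 @ $16.85 + 378 @ $14.15 + 115 @ $17.45 = $14,631.10
Ending inventory: 205 @ $18.15 + 241 @ $17.45 = $7,926.20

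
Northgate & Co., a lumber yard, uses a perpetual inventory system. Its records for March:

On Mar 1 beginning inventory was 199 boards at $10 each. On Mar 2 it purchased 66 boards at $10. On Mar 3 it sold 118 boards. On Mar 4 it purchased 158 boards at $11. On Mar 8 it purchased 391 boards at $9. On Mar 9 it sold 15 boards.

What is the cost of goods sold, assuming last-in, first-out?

COGS = $1,315

Mar 3, 118 sold [LIFO — newest first]: 66 @ $10 + 52 @ $10 = $1,180
Mar 9, 15 sold [LIFO — newest first]: 15 @ $9 = $135
Total COGS = $1,180 + $135 = $1,315
Ending inventory: 147 @ $10 + 158 @ $11 + 376 @ $9 = $6,592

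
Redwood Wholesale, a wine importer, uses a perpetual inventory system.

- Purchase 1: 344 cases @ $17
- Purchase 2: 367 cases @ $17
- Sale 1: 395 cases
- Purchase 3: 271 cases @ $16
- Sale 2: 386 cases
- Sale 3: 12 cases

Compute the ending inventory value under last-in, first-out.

Sale 1 (395) [LIFO — newest first]: 367 @ $17 + 28 @ $17 = $6,715
Sale 2 (386) [LIFO — newest first]: 271 @ $16 + 115 @ $17 = $6,291
Sale 3 (12) [LIFO — newest first]: 12 @ $17 = $204
Total COGS = $6,715 + $6,291 + $204 = $13,210
Ending inventory: 189 @ $17 = $3,213

Ending inventory = $3,213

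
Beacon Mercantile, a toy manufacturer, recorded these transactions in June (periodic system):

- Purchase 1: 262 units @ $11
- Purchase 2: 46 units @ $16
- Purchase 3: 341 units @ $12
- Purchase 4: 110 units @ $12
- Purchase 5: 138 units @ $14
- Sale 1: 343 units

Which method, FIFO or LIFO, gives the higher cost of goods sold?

FIFO COGS: 262 @ $11 + 46 @ $16 + 35 @ $12 = $4,038
LIFO COGS: 138 @ $14 + 110 @ $12 + 95 @ $12 = $4,392

LIFO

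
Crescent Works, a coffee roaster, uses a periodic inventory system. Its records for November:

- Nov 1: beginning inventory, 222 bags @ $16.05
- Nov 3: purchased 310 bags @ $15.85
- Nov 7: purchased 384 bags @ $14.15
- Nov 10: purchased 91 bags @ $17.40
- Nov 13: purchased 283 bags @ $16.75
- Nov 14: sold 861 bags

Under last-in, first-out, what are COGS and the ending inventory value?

Nov 14, 861 sold [LIFO — newest first]: 283 @ $16.75 + 91 @ $17.40 + 384 @ $14.15 + 103 @ $15.85 = $13,389.80
Ending inventory: 222 @ $16.05 + 207 @ $15.85 = $6,844.05

COGS = $13,389.80; ending inventory = $6,844.05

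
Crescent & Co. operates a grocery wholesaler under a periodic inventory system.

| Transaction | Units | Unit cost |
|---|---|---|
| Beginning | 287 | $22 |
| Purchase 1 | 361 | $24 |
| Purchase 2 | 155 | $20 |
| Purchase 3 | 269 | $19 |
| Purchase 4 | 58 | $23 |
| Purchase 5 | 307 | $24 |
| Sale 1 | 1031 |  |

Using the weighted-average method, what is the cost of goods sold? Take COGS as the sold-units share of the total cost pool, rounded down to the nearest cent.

COGS = $22,880.73

Sale 1, sell 1031: 1031/1437 × $31,891.00 → $22,880.73
Ending inventory (cost pool remaining) = $9,010.27
Check: goods available $31,891.00 = COGS $22,880.73 + ending $9,010.27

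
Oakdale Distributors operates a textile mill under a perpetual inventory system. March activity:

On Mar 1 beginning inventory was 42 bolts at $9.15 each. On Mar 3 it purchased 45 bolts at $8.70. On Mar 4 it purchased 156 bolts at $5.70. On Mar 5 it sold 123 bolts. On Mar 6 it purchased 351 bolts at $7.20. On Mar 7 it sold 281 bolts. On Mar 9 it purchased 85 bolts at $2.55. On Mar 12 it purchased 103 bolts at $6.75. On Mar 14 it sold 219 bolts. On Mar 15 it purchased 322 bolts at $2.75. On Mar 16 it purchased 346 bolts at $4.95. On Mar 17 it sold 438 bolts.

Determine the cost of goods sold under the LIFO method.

COGS = $5,825.20

Mar 5, 123 sold [LIFO — newest first]: 123 @ $5.70 = $701.10
Mar 7, 281 sold [LIFO — newest first]: 281 @ $7.20 = $2,023.20
Mar 14, 219 sold [LIFO — newest first]: 103 @ $6.75 + 85 @ $2.55 + 31 @ $7.20 = $1,135.20
Mar 17, 438 sold [LIFO — newest first]: 346 @ $4.95 + 92 @ $2.75 = $1,965.70
Total COGS = $701.10 + $2,023.20 + $1,135.20 + $1,965.70 = $5,825.20
Ending inventory: 42 @ $9.15 + 45 @ $8.70 + 33 @ $5.70 + 39 @ $7.20 + 230 @ $2.75 = $1,877.20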